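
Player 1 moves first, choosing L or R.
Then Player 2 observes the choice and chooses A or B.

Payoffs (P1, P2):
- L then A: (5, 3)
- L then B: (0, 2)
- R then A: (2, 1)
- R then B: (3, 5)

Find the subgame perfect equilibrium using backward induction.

P1 plays L, P2 plays A after L and B after R; Payoff (5, 3)

Work:
Backward induction:
After L: P2 chooses A → P1 gets 5
After R: P2 chooses B → P1 gets 3
P1 chooses L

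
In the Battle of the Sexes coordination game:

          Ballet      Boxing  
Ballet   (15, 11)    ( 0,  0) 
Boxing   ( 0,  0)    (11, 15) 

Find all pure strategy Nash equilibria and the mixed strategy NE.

Pure NE: (Ballet, Ballet) and (Boxing, Boxing); Mixed NE: p = 0.5769, q = 0.4231

Work:
Check pure NE:
(Ballet, Ballet): (15, 11) - no unilateral deviation beneficial
(Boxing, Boxing): (11, 15) - no unilateral deviation beneficial
Mixed NE: P1 plays Ballet with p = 0.5769, P2 plays Ballet with q = 0.4231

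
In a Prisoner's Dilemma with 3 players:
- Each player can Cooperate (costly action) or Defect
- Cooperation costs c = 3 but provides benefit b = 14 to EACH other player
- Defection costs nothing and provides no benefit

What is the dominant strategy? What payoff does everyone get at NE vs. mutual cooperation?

Dominant: Defect; NE payoff = 0; Coop payoff = 25

Work:
Defect dominates (saves cost c = 3, benefit to others is external)
NE: All defect → everyone gets 0
If all cooperate: each receives (2)×14 - 3 = 25
Social dilemma: 25 > 0 but NE gives 0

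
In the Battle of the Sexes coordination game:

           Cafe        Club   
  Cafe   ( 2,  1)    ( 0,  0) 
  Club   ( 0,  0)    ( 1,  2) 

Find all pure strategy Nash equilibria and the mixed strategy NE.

Pure NE: (Cafe, Cafe) and (Club, Club); Mixed NE: p = 0.6667, q = 0.3333

Work:
Check pure NE:
(Cafe, Cafe): (2, 1) - no unilateral deviation beneficial
(Club, Club): (1, 2) - no unilateral deviation beneficial
Mixed NE: P1 plays Cafe with p = 0.6667, P2 plays Cafe with q = 0.3333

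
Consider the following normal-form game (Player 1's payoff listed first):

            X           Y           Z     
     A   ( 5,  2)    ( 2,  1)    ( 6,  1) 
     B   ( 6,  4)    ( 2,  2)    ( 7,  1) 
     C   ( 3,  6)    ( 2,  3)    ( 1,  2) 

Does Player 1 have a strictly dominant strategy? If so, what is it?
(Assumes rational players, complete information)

No strictly dominant strategy exists for Player 1

Work:
A strategy strictly dominates another if it gives a strictly higher payoff against every opponent action. Compare each pair of P1's strategies column-by-column:
  A vs B: [5 vs 6, 2 vs 2, 6 vs 7] → A does not strictly dominate B (column X: 5 ≤ 6)
  A vs C: [5 vs 3, 2 vs 2, 6 vs 1] → A does not strictly dominate C (column Y: 2 ≤ 2)
  B vs A: [6 vs 5, 2 vs 2, 7 vs 6] → B does not strictly dominate A (column Y: 2 ≤ 2)
  B vs C: [6 vs 3, 2 vs 2, 7 vs 1] → B does not strictly dominate C (column Y: 2 ≤ 2)
  C vs A: [3 vs 5, 2 vs 2, 1 vs 6] → C does not strictly dominate A (column X: 3 ≤ 5)
  C vs B: [3 vs 6, 2 vs 2, 1 vs 7] → C does not strictly dominate B (column X: 3 ≤ 6)
No single strategy strictly dominates all others → no strictly dominant strategy.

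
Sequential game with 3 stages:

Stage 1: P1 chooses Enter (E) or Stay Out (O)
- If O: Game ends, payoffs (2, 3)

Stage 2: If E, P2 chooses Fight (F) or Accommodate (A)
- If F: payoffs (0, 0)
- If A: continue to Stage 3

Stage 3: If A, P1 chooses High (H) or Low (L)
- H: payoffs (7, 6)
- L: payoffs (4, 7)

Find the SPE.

SPE: (E, A, H); Outcome (7, 6)

Work:
Stage 3: P1 chooses H (7 vs 4)
Stage 2: P2: F->0, A->6 (anticipating H). Choose A
Stage 1: P1: O->2, E->7 (anticipating A, H). Choose E
SPE path: E -> A -> H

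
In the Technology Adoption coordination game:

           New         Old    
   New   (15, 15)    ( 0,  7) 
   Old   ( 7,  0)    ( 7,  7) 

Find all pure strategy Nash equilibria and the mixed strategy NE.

Pure NE: (New, New) and (Old, Old); Mixed NE: p = 0.4667, q = 0.4667

Work:
Check pure NE:
(New, New): (15, 15) - no unilateral deviation beneficial
(Old, Old): (7, 7) - no unilateral deviation beneficial
Mixed NE: P1 plays New with p = 0.4667, P2 plays New with q = 0.4667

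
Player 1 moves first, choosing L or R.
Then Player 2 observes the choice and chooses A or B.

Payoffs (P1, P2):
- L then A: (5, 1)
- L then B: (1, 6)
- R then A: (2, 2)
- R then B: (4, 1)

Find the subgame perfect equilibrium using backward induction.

P1 plays R, P2 plays B after L and A after R; Payoff (2, 2)

Work:
Backward induction:
After L: P2 chooses B → P1 gets 1
After R: P2 chooses A → P1 gets 2
P1 chooses R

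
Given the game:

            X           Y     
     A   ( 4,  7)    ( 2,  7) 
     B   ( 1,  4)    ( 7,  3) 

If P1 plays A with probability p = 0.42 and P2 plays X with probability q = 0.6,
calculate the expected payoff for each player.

E[P1] = 3.316, E[P2] = 5.028

Work:
E[P1] = p·q·π₁(A,X) + p·(1-q)·π₁(A,Y) + (1-p)·q·π₁(B,X) + (1-p)·(1-q)·π₁(B,Y)
= 0.42·0.6·4 + 0.42·0.4·2 + 0.58·0.6·1 + 0.58·0.4·7
= 3.316

E[P2] = 5.028 (similar calculation)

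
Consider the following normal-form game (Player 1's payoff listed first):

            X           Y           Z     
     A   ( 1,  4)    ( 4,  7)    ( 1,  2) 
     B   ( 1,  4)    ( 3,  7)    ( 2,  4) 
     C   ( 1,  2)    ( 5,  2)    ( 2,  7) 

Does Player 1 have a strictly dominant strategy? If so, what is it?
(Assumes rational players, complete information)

No strictly dominant strategy exists for Player 1

Work:
A strategy strictly dominates another if it gives a strictly higher payoff against every opponent action. Compare each pair of P1's strategies column-by-column:
  A vs B: [1 vs 1, 4 vs 3, 1 vs 2] → A does not strictly dominate B (column X: 1 ≤ 1)
  A vs C: [1 vs 1, 4 vs 5, 1 vs 2] → A does not strictly dominate C (column X: 1 ≤ 1)
  B vs A: [1 vs 1, 3 vs 4, 2 vs 1] → B does not strictly dominate A (column X: 1 ≤ 1)
  B vs C: [1 vs 1, 3 vs 5, 2 vs 2] → B does not strictly dominate C (column X: 1 ≤ 1)
  C vs A: [1 vs 1, 5 vs 4, 2 vs 1] → C does not strictly dominate A (column X: 1 ≤ 1)
  C vs B: [1 vs 1, 5 vs 3, 2 vs 2] → C does not strictly dominate B (column X: 1 ≤ 1)
No single strategy strictly dominates all others → no strictly dominant strategy.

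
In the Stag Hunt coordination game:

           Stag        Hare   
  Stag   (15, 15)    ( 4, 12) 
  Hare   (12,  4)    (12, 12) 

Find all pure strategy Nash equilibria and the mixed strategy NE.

Pure NE: (Stag, Stag) and (Hare, Hare); Mixed NE: p = 0.7273, q = 0.7273

Work:
Check pure NE:
(Stag, Stag): (15, 15) - no unilateral deviation beneficial
(Hare, Hare): (12, 12) - no unilateral deviation beneficial
Mixed NE: P1 plays Stag with p = 0.7273, P2 plays Stag with q = 0.7273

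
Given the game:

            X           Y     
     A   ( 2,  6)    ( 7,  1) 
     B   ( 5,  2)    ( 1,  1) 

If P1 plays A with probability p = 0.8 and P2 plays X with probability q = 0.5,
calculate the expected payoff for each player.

E[P1] = 4.2, E[P2] = 3.1

Work:
E[P1] = p·q·π₁(A,X) + p·(1-q)·π₁(A,Y) + (1-p)·q·π₁(B,X) + (1-p)·(1-q)·π₁(B,Y)
= 0.8·0.5·2 + 0.8·0.5·7 + 0.2·0.5·5 + 0.2·0.5·1
= 4.2

E[P2] = 3.1 (similar calculation)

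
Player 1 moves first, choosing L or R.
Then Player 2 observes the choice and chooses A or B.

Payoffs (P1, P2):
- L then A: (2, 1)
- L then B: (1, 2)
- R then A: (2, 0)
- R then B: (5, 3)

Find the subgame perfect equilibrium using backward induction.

P1 plays R, P2 plays B after L and B after R; Payoff (5, 3)

Work:
Backward induction:
After L: P2 chooses B → P1 gets 1
After R: P2 chooses B → P1 gets 5
P1 chooses R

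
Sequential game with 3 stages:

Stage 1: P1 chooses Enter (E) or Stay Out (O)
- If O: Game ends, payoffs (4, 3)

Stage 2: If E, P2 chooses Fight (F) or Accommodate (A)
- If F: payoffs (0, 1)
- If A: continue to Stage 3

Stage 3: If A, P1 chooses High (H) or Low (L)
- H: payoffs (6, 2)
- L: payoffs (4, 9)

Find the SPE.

SPE: (E, A, H); Outcome (6, 2)

Work:
Stage 3: P1 chooses H (6 vs 4)
Stage 2: P2: F->1, A->2 (anticipating H). Choose A
Stage 1: P1: O->4, E->6 (anticipating A, H). Choose E
SPE path: E -> A -> H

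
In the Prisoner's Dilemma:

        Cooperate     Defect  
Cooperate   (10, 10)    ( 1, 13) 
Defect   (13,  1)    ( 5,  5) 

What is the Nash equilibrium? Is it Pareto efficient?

(Defect, Defect) is NE; not Pareto efficient

Work:
Defect dominates Cooperate for both players:
If P2 cooperates: Defect (13) > Cooperate (10)
If P2 defects: Defect (5) > Cooperate (1)
NE: (Defect, Defect) with payoff (5, 5)
But (Cooperate, Cooperate) = (10, 10) Pareto dominates (5, 5)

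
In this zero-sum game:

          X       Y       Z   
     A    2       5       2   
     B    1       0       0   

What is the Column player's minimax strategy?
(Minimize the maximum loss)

Column should play X or Z (all achieve the minimum), value = 2

Work:
Column player minimizes Row's maximum payoff:
Column X: max payoff to Row = 2
Column Y: max payoff to Row = 5
Column Z: max payoff to Row = 2
Minimum is 2, achieved by columns X, Z (tied).
Each of X or Z is a minimax strategy.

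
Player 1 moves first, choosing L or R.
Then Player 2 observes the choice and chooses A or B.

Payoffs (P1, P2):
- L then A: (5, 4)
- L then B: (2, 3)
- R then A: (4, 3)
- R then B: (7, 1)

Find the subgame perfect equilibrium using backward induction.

P1 plays L, P2 plays A after L and A after R; Payoff (5, 4)

Work:
Backward induction:
After L: P2 chooses A → P1 gets 5
After R: P2 chooses A → P1 gets 4
P1 chooses L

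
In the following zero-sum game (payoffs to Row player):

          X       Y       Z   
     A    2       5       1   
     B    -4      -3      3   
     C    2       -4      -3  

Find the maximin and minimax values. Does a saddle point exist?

Maximin = 1, Minimax = 2, Saddle: False

Work:
Row minimums: [1, -4, -4] → maximin = 1
Column maximums: [2, 5, 3] → minimax = 2
No saddle point (maximin ≠ minimax). Mixed strategy needed.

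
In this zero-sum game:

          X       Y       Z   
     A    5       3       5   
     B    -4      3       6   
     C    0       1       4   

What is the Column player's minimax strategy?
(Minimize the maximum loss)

Column should play Y, value = 3

Work:
Column player minimizes Row's maximum payoff:
Column X: max payoff to Row = 5
Column Y: max payoff to Row = 3
Column Z: max payoff to Row = 6
Minimum is 3, achieved by column Y.
Minimax strategy: Y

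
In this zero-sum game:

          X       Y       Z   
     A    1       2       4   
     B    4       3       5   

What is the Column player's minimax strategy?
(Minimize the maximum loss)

Column should play Y, value = 3

Work:
Column player minimizes Row's maximum payoff:
Column X: max payoff to Row = 4
Column Y: max payoff to Row = 3
Column Z: max payoff to Row = 5
Minimum is 3, achieved by column Y.
Minimax strategy: Y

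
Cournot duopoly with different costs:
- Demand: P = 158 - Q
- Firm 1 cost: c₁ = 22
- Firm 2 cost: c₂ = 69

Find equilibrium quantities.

q₁* = 61.0, q₂* = 14.0

Work:
Reaction: q₁ = (158 - 22 - q₂)/2
Reaction: q₂ = (158 - 69 - q₁)/2
Solve simultaneously:
q₁* = (158 - 2×22 + 69)/3 = 61.0
q₂* = (158 - 2×69 + 22)/3 = 14.0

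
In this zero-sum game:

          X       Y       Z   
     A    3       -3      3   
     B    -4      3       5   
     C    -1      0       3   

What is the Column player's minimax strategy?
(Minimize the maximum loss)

Column should play X or Y (all achieve the minimum), value = 3

Work:
Column player minimizes Row's maximum payoff:
Column X: max payoff to Row = 3
Column Y: max payoff to Row = 3
Column Z: max payoff to Row = 5
Minimum is 3, achieved by columns X, Y (tied).
Each of X or Y is a minimax strategy.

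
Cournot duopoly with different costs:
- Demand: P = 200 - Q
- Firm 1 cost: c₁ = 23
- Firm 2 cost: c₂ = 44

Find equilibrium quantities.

q₁* = 66.0, q₂* = 45.0

Work:
Reaction: q₁ = (200 - 23 - q₂)/2
Reaction: q₂ = (200 - 44 - q₁)/2
Solve simultaneously:
q₁* = (200 - 2×23 + 44)/3 = 66.0
q₂* = (200 - 2×44 + 23)/3 = 45.0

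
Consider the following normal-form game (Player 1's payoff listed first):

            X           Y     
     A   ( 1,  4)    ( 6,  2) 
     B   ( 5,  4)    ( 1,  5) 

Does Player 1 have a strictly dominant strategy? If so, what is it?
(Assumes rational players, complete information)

No strictly dominant strategy exists for Player 1

Work:
A strategy strictly dominates another if it gives a strictly higher payoff against every opponent action. Compare each pair of P1's strategies column-by-column:
  A vs B: [1 vs 5, 6 vs 1] → A does not strictly dominate B (column X: 1 ≤ 5)
  B vs A: [5 vs 1, 1 vs 6] → B does not strictly dominate A (column Y: 1 ≤ 6)
No single strategy strictly dominates all others → no strictly dominant strategy.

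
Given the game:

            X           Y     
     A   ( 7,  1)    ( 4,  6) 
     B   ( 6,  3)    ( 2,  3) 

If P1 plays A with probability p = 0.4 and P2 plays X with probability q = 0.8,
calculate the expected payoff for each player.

E[P1] = 5.68, E[P2] = 2.6

Work:
E[P1] = p·q·π₁(A,X) + p·(1-q)·π₁(A,Y) + (1-p)·q·π₁(B,X) + (1-p)·(1-q)·π₁(B,Y)
= 0.4·0.8·7 + 0.4·0.2·4 + 0.6·0.8·6 + 0.6·0.2·2
= 5.68

E[P2] = 2.6 (similar calculation)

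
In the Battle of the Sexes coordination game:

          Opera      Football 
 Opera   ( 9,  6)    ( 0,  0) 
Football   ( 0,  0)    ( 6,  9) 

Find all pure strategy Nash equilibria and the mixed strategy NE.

Pure NE: (Opera, Opera) and (Football, Football); Mixed NE: p = 0.6, q = 0.4

Work:
Check pure NE:
(Opera, Opera): (9, 6) - no unilateral deviation beneficial
(Football, Football): (6, 9) - no unilateral deviation beneficial
Mixed NE: P1 plays Opera with p = 0.6, P2 plays Opera with q = 0.4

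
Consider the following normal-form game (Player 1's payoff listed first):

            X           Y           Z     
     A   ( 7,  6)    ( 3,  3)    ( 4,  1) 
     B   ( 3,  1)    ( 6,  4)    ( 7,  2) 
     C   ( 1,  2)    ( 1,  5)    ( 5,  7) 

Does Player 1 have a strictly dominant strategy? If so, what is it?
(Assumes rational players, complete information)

No strictly dominant strategy exists for Player 1

Work:
A strategy strictly dominates another if it gives a strictly higher payoff against every opponent action. Compare each pair of P1's strategies column-by-column:
  A vs B: [7 vs 3, 3 vs 6, 4 vs 7] → A does not strictly dominate B (column Y: 3 ≤ 6)
  A vs C: [7 vs 1, 3 vs 1, 4 vs 5] → A does not strictly dominate C (column Z: 4 ≤ 5)
  B vs A: [3 vs 7, 6 vs 3, 7 vs 4] → B does not strictly dominate A (column X: 3 ≤ 7)
  B vs C: [3 vs 1, 6 vs 1, 7 vs 5] → B strictly dominates C
  C vs A: [1 vs 7, 1 vs 3, 5 vs 4] → C does not strictly dominate A (column X: 1 ≤ 7)
  C vs B: [1 vs 3, 1 vs 6, 5 vs 7] → C does not strictly dominate B (column X: 1 ≤ 3)
No single strategy strictly dominates all others → no strictly dominant strategy.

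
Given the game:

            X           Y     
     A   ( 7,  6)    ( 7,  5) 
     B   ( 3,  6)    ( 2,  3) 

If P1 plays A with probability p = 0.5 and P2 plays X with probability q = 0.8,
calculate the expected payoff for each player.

E[P1] = 4.9, E[P2] = 5.6

Work:
E[P1] = p·q·π₁(A,X) + p·(1-q)·π₁(A,Y) + (1-p)·q·π₁(B,X) + (1-p)·(1-q)·π₁(B,Y)
= 0.5·0.8·7 + 0.5·0.2·7 + 0.5·0.8·3 + 0.5·0.2·2
= 4.9

E[P2] = 5.6 (similar calculation)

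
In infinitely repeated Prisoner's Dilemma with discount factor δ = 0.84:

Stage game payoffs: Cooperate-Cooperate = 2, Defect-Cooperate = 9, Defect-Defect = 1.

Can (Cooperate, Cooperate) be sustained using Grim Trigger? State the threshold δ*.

δ* = 0.875; since δ = 0.84 < 0.875, cooperation cannot be sustained

Work:
For Grim Trigger:
Cooperate forever: 2/(1-δ)
Defect then punished: 9 + 1·δ/(1-δ)
Need: 2/(1-δ) ≥ 9 + 1·δ/(1-δ)
Solving: δ ≥ (T-R)/(T-P) = (9-2)/(9-1) = 0.875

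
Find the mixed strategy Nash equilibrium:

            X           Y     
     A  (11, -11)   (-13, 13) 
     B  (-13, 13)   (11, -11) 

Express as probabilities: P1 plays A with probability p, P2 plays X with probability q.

p = 0.5, q = 0.5

Work:
Find probabilities that make opponent indifferent:
P2 chooses q to make P1 indifferent between A and B
P1 chooses p to make P2 indifferent between X and Y
Mixed NE: P1 plays (A: 0.5, B: 0.5), P2 plays (X: 0.5, Y: 0.5)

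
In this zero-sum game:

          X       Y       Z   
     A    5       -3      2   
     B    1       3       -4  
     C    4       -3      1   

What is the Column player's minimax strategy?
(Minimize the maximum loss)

Column should play Z, value = 2

Work:
Column player minimizes Row's maximum payoff:
Column X: max payoff to Row = 5
Column Y: max payoff to Row = 3
Column Z: max payoff to Row = 2
Minimum is 2, achieved by column Z.
Minimax strategy: Z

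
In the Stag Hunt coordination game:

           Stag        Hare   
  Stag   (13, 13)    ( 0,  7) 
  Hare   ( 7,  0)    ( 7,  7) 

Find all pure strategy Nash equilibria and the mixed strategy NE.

Pure NE: (Stag, Stag) and (Hare, Hare); Mixed NE: p = 0.5385, q = 0.5385

Work:
Check pure NE:
(Stag, Stag): (13, 13) - no unilateral deviation beneficial
(Hare, Hare): (7, 7) - no unilateral deviation beneficial
Mixed NE: P1 plays Stag with p = 0.5385, P2 plays Stag with q = 0.5385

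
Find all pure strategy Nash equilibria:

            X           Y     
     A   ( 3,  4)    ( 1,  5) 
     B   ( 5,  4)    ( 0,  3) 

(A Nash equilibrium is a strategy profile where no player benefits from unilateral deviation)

Nash equilibrium: (A, Y), (B, X)

Work:
Best responses:
  P1 vs X: payoffs [3, 5] → best response B (payoff 5)
  P1 vs Y: payoffs [1, 0] → best response A (payoff 1)
  P2 vs A: payoffs [4, 5] → best response Y (payoff 5)
  P2 vs B: payoffs [4, 3] → best response X (payoff 4)
Mutual best responses: (A,Y), (B,X) → Nash equilibria.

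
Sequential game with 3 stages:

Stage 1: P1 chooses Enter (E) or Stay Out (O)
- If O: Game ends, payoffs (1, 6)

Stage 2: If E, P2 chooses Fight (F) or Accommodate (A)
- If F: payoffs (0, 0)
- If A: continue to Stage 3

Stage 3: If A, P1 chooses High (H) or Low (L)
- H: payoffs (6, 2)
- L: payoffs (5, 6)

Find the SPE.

SPE: (E, A, H); Outcome (6, 2)

Work:
Stage 3: P1 chooses H (6 vs 5)
Stage 2: P2: F->0, A->2 (anticipating H). Choose A
Stage 1: P1: O->1, E->6 (anticipating A, H). Choose E
SPE path: E -> A -> H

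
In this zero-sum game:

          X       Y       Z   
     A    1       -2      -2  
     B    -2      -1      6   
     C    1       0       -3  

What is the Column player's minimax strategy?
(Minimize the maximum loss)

Column should play Y, value = 0

Work:
Column player minimizes Row's maximum payoff:
Column X: max payoff to Row = 1
Column Y: max payoff to Row = 0
Column Z: max payoff to Row = 6
Minimum is 0, achieved by column Y.
Minimax strategy: Y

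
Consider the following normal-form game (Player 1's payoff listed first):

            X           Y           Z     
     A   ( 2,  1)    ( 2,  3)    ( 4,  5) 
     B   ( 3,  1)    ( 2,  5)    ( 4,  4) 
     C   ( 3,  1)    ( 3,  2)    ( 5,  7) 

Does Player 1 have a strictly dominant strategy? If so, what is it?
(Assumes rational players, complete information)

No strictly dominant strategy exists for Player 1

Work:
A strategy strictly dominates another if it gives a strictly higher payoff against every opponent action. Compare each pair of P1's strategies column-by-column:
  A vs B: [2 vs 3, 2 vs 2, 4 vs 4] → A does not strictly dominate B (column X: 2 ≤ 3)
  A vs C: [2 vs 3, 2 vs 3, 4 vs 5] → A does not strictly dominate C (column X: 2 ≤ 3)
  B vs A: [3 vs 2, 2 vs 2, 4 vs 4] → B does not strictly dominate A (column Y: 2 ≤ 2)
  B vs C: [3 vs 3, 2 vs 3, 4 vs 5] → B does not strictly dominate C (column X: 3 ≤ 3)
  C vs A: [3 vs 2, 3 vs 2, 5 vs 4] → C strictly dominates A
  C vs B: [3 vs 3, 3 vs 2, 5 vs 4] → C does not strictly dominate B (column X: 3 ≤ 3)
No single strategy strictly dominates all others → no strictly dominant strategy.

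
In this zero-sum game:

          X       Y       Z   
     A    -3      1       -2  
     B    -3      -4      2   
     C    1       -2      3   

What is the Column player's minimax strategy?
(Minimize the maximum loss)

Column should play X or Y (all achieve the minimum), value = 1

Work:
Column player minimizes Row's maximum payoff:
Column X: max payoff to Row = 1
Column Y: max payoff to Row = 1
Column Z: max payoff to Row = 3
Minimum is 1, achieved by columns X, Y (tied).
Each of X or Y is a minimax strategy.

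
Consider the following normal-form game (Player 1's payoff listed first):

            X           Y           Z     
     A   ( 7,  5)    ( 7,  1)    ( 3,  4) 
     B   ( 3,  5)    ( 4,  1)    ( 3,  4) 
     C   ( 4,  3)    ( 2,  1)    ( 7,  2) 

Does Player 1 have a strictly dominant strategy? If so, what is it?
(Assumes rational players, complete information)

No strictly dominant strategy exists for Player 1

Work:
A strategy strictly dominates another if it gives a strictly higher payoff against every opponent action. Compare each pair of P1's strategies column-by-column:
  A vs B: [7 vs 3, 7 vs 4, 3 vs 3] → A does not strictly dominate B (column Z: 3 ≤ 3)
  A vs C: [7 vs 4, 7 vs 2, 3 vs 7] → A does not strictly dominate C (column Z: 3 ≤ 7)
  B vs A: [3 vs 7, 4 vs 7, 3 vs 3] → B does not strictly dominate A (column X: 3 ≤ 7)
  B vs C: [3 vs 4, 4 vs 2, 3 vs 7] → B does not strictly dominate C (column X: 3 ≤ 4)
  C vs A: [4 vs 7, 2 vs 7, 7 vs 3] → C does not strictly dominate A (column X: 4 ≤ 7)
  C vs B: [4 vs 3, 2 vs 4, 7 vs 3] → C does not strictly dominate B (column Y: 2 ≤ 4)
No single strategy strictly dominates all others → no strictly dominant strategy.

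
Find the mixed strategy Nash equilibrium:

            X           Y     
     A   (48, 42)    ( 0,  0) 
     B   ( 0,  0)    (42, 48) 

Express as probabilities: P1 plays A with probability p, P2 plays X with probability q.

p = 0.5333, q = 0.4667

Work:
Find probabilities that make opponent indifferent:
P2 chooses q to make P1 indifferent between A and B
P1 chooses p to make P2 indifferent between X and Y
Mixed NE: P1 plays (A: 0.5333, B: 0.4667), P2 plays (X: 0.4667, Y: 0.5333)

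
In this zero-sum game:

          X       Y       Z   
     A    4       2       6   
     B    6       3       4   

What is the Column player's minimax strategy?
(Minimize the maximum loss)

Column should play Y, value = 3

Work:
Column player minimizes Row's maximum payoff:
Column X: max payoff to Row = 6
Column Y: max payoff to Row = 3
Column Z: max payoff to Row = 6
Minimum is 3, achieved by column Y.
Minimax strategy: Y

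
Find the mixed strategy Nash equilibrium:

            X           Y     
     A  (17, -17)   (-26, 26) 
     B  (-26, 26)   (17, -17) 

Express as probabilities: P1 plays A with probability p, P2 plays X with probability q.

p = 0.5, q = 0.5

Work:
Find probabilities that make opponent indifferent:
P2 chooses q to make P1 indifferent between A and B
P1 chooses p to make P2 indifferent between X and Y
Mixed NE: P1 plays (A: 0.5, B: 0.5), P2 plays (X: 0.5, Y: 0.5)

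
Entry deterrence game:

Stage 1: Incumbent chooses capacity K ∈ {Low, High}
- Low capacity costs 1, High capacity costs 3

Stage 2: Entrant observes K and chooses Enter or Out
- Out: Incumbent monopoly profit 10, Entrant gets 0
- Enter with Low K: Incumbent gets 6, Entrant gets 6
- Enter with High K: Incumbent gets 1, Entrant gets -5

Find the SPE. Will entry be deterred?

SPE: (High, Enter|Low, Out|High); Entry deterred. Incumbent net profit = 7

Work:
After Low K: Entrant enters (6 > 0)
After High K: Entrant stays out (-5 < 0)
Incumbent: Low → 6−1=5, High → 10−3=7
Incumbent chooses High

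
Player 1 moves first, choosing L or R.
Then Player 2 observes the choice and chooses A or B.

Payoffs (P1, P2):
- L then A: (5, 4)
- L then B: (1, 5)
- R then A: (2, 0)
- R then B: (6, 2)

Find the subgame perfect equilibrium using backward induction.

P1 plays R, P2 plays B after L and B after R; Payoff (6, 2)

Work:
Backward induction:
After L: P2 chooses B → P1 gets 1
After R: P2 chooses B → P1 gets 6
P1 chooses R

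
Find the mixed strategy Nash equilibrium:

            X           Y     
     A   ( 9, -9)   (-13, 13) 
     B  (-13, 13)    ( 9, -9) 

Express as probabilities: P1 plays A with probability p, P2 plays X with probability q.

p = 0.5, q = 0.5

Work:
Find probabilities that make opponent indifferent:
P2 chooses q to make P1 indifferent between A and B
P1 chooses p to make P2 indifferent between X and Y
Mixed NE: P1 plays (A: 0.5, B: 0.5), P2 plays (X: 0.5, Y: 0.5)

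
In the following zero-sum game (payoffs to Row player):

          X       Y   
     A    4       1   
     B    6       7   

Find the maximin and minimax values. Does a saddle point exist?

Maximin = 6, Minimax = 6, Saddle: True

Work:
Row minimums: [1, 6] → maximin = 6
Column maximums: [6, 7] → minimax = 6
Saddle point exists! Game value = 6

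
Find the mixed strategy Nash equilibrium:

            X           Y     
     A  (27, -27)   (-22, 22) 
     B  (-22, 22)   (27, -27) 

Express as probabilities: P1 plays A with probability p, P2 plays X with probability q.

p = 0.5, q = 0.5

Work:
Find probabilities that make opponent indifferent:
P2 chooses q to make P1 indifferent between A and B
P1 chooses p to make P2 indifferent between X and Y
Mixed NE: P1 plays (A: 0.5, B: 0.5), P2 plays (X: 0.5, Y: 0.5)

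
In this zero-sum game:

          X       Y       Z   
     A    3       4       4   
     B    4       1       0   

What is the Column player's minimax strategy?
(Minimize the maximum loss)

Column should play X or Y or Z (all achieve the minimum), value = 4

Work:
Column player minimizes Row's maximum payoff:
Column X: max payoff to Row = 4
Column Y: max payoff to Row = 4
Column Z: max payoff to Row = 4
Minimum is 4, achieved by columns X, Y, Z (tied).
Each of X or Y or Z is a minimax strategy.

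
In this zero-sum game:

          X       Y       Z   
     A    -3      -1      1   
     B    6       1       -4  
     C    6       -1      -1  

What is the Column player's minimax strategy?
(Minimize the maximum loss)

Column should play Y or Z (all achieve the minimum), value = 1

Work:
Column player minimizes Row's maximum payoff:
Column X: max payoff to Row = 6
Column Y: max payoff to Row = 1
Column Z: max payoff to Row = 1
Minimum is 1, achieved by columns Y, Z (tied).
Each of Y or Z is a minimax strategy.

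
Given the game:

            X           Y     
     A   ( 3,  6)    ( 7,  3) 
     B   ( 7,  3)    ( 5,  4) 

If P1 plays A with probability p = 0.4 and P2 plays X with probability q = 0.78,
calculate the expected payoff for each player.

E[P1] = 5.488, E[P2] = 4.068

Work:
E[P1] = p·q·π₁(A,X) + p·(1-q)·π₁(A,Y) + (1-p)·q·π₁(B,X) + (1-p)·(1-q)·π₁(B,Y)
= 0.4·0.78·3 + 0.4·0.22·7 + 0.6·0.78·7 + 0.6·0.22·5
= 5.488

E[P2] = 4.068 (similar calculation)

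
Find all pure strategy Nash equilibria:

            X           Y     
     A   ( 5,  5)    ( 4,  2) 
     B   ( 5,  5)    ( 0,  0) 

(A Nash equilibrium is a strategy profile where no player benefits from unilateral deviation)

Nash equilibrium: (A, X), (B, X)

Work:
Best responses:
  P1 vs X: payoffs [5, 5] → best response A/B (payoff 5)
  P1 vs Y: payoffs [4, 0] → best response A (payoff 4)
  P2 vs A: payoffs [5, 2] → best response X (payoff 5)
  P2 vs B: payoffs [5, 0] → best response X (payoff 5)
Mutual best responses: (A,X), (B,X) → Nash equilibria.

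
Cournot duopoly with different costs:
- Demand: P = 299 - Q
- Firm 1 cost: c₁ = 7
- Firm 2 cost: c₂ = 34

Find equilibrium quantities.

q₁* = 106.33, q₂* = 79.33

Work:
Reaction: q₁ = (299 - 7 - q₂)/2
Reaction: q₂ = (299 - 34 - q₁)/2
Solve simultaneously:
q₁* = (299 - 2×7 + 34)/3 = 106.33
q₂* = (299 - 2×34 + 7)/3 = 79.33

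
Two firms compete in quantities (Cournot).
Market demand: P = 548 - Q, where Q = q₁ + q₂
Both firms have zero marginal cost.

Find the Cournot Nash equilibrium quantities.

q₁* = q₂* = 182.67; P* = 182.67

Work:
Profit: π_i = P·q_i = (a - q_i - q_j)·q_i
FOC: ∂π_i/∂q_i = a - 2q_i - q_j = 0
Reaction function: q_i = (548 - q_j)/2
Symmetry: q* = 548/3 = 182.67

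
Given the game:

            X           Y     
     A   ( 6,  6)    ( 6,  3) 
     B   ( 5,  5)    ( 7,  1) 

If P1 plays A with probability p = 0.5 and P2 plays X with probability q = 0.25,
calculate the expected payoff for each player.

E[P1] = 6.25, E[P2] = 2.875

Work:
E[P1] = p·q·π₁(A,X) + p·(1-q)·π₁(A,Y) + (1-p)·q·π₁(B,X) + (1-p)·(1-q)·π₁(B,Y)
= 0.5·0.25·6 + 0.5·0.75·6 + 0.5·0.25·5 + 0.5·0.75·7
= 6.25

E[P2] = 2.875 (similar calculation)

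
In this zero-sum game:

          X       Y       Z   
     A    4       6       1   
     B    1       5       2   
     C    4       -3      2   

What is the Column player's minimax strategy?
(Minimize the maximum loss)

Column should play Z, value = 2

Work:
Column player minimizes Row's maximum payoff:
Column X: max payoff to Row = 4
Column Y: max payoff to Row = 6
Column Z: max payoff to Row = 2
Minimum is 2, achieved by column Z.
Minimax strategy: Z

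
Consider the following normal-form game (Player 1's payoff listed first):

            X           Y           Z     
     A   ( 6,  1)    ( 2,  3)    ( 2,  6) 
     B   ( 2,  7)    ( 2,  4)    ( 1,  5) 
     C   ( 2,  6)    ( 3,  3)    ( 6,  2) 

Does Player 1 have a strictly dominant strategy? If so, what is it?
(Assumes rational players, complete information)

No strictly dominant strategy exists for Player 1

Work:
A strategy strictly dominates another if it gives a strictly higher payoff against every opponent action. Compare each pair of P1's strategies column-by-column:
  A vs B: [6 vs 2, 2 vs 2, 2 vs 1] → A does not strictly dominate B (column Y: 2 ≤ 2)
  A vs C: [6 vs 2, 2 vs 3, 2 vs 6] → A does not strictly dominate C (column Y: 2 ≤ 3)
  B vs A: [2 vs 6, 2 vs 2, 1 vs 2] → B does not strictly dominate A (column X: 2 ≤ 6)
  B vs C: [2 vs 2, 2 vs 3, 1 vs 6] → B does not strictly dominate C (column X: 2 ≤ 2)
  C vs A: [2 vs 6, 3 vs 2, 6 vs 2] → C does not strictly dominate A (column X: 2 ≤ 6)
  C vs B: [2 vs 2, 3 vs 2, 6 vs 1] → C does not strictly dominate B (column X: 2 ≤ 2)
No single strategy strictly dominates all others → no strictly dominant strategy.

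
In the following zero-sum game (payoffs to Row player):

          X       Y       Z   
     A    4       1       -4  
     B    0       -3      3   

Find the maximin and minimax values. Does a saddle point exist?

Maximin = -3, Minimax = 1, Saddle: False

Work:
Row minimums: [-4, -3] → maximin = -3
Column maximums: [4, 1, 3] → minimax = 1
No saddle point (maximin ≠ minimax). Mixed strategy needed.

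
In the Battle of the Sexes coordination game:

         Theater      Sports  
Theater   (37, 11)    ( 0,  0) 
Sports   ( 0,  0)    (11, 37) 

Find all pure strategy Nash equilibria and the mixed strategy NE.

Pure NE: (Theater, Theater) and (Sports, Sports); Mixed NE: p = 0.7708, q = 0.2292

Work:
Check pure NE:
(Theater, Theater): (37, 11) - no unilateral deviation beneficial
(Sports, Sports): (11, 37) - no unilateral deviation beneficial
Mixed NE: P1 plays Theater with p = 0.7708, P2 plays Theater with q = 0.2292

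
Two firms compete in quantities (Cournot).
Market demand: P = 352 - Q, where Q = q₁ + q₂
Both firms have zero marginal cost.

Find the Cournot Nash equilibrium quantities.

q₁* = q₂* = 117.33; P* = 117.33

Work:
Profit: π_i = P·q_i = (a - q_i - q_j)·q_i
FOC: ∂π_i/∂q_i = a - 2q_i - q_j = 0
Reaction function: q_i = (352 - q_j)/2
Symmetry: q* = 352/3 = 117.33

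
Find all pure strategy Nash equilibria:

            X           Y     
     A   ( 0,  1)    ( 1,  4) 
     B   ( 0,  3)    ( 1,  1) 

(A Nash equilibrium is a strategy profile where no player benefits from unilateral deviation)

Nash equilibrium: (A, Y), (B, X)

Work:
Best responses:
  P1 vs X: payoffs [0, 0] → best response A/B (payoff 0)
  P1 vs Y: payoffs [1, 1] → best response A/B (payoff 1)
  P2 vs A: payoffs [1, 4] → best response Y (payoff 4)
  P2 vs B: payoffs [3, 1] → best response X (payoff 3)
Mutual best responses: (A,Y), (B,X) → Nash equilibria.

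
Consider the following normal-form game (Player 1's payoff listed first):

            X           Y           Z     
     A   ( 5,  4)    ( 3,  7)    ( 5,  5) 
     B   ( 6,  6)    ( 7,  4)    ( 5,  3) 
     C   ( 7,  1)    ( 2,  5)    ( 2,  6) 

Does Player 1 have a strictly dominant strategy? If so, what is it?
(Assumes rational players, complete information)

No strictly dominant strategy exists for Player 1

Work:
A strategy strictly dominates another if it gives a strictly higher payoff against every opponent action. Compare each pair of P1's strategies column-by-column:
  A vs B: [5 vs 6, 3 vs 7, 5 vs 5] → A does not strictly dominate B (column X: 5 ≤ 6)
  A vs C: [5 vs 7, 3 vs 2, 5 vs 2] → A does not strictly dominate C (column X: 5 ≤ 7)
  B vs A: [6 vs 5, 7 vs 3, 5 vs 5] → B does not strictly dominate A (column Z: 5 ≤ 5)
  B vs C: [6 vs 7, 7 vs 2, 5 vs 2] → B does not strictly dominate C (column X: 6 ≤ 7)
  C vs A: [7 vs 5, 2 vs 3, 2 vs 5] → C does not strictly dominate A (column Y: 2 ≤ 3)
  C vs B: [7 vs 6, 2 vs 7, 2 vs 5] → C does not strictly dominate B (column Y: 2 ≤ 7)
No single strategy strictly dominates all others → no strictly dominant strategy.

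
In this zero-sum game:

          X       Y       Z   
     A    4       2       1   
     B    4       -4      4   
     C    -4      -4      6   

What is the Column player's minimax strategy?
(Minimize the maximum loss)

Column should play Y, value = 2

Work:
Column player minimizes Row's maximum payoff:
Column X: max payoff to Row = 4
Column Y: max payoff to Row = 2
Column Z: max payoff to Row = 6
Minimum is 2, achieved by column Y.
Minimax strategy: Y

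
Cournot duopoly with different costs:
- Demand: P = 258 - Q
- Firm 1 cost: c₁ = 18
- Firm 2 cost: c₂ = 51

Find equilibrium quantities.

q₁* = 91.0, q₂* = 58.0

Work:
Reaction: q₁ = (258 - 18 - q₂)/2
Reaction: q₂ = (258 - 51 - q₁)/2
Solve simultaneously:
q₁* = (258 - 2×18 + 51)/3 = 91.0
q₂* = (258 - 2×51 + 18)/3 = 58.0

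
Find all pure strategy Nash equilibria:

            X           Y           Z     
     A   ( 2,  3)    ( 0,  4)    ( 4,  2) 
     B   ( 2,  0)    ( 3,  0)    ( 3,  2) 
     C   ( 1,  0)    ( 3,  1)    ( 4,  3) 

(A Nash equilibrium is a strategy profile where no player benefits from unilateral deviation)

Nash equilibrium: (C, Z)

Work:
Best responses:
  P1 vs X: payoffs [2, 2, 1] → best response A/B (payoff 2)
  P1 vs Y: payoffs [0, 3, 3] → best response B/C (payoff 3)
  P1 vs Z: payoffs [4, 3, 4] → best response A/C (payoff 4)
  P2 vs A: payoffs [3, 4, 2] → best response Y (payoff 4)
  P2 vs B: payoffs [0, 0, 2] → best response Z (payoff 2)
  P2 vs C: payoffs [0, 1, 3] → best response Z (payoff 3)
Mutual best responses: (C,Z) → Nash equilibria.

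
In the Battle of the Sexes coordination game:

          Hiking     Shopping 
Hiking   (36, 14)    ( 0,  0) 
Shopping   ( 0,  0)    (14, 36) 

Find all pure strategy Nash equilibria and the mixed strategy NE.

Pure NE: (Hiking, Hiking) and (Shopping, Shopping); Mixed NE: p = 0.72, q = 0.28

Work:
Check pure NE:
(Hiking, Hiking): (36, 14) - no unilateral deviation beneficial
(Shopping, Shopping): (14, 36) - no unilateral deviation beneficial
Mixed NE: P1 plays Hiking with p = 0.72, P2 plays Hiking with q = 0.28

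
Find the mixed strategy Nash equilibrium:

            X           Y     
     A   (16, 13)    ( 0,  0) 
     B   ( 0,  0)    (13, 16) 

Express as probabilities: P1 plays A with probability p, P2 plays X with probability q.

p = 0.5517, q = 0.4483

Work:
Find probabilities that make opponent indifferent:
P2 chooses q to make P1 indifferent between A and B
P1 chooses p to make P2 indifferent between X and Y
Mixed NE: P1 plays (A: 0.5517, B: 0.4483), P2 plays (X: 0.4483, Y: 0.5517)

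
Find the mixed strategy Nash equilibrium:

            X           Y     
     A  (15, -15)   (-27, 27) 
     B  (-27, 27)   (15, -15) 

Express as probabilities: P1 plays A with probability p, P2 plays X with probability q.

p = 0.5, q = 0.5

Work:
Find probabilities that make opponent indifferent:
P2 chooses q to make P1 indifferent between A and B
P1 chooses p to make P2 indifferent between X and Y
Mixed NE: P1 plays (A: 0.5, B: 0.5), P2 plays (X: 0.5, Y: 0.5)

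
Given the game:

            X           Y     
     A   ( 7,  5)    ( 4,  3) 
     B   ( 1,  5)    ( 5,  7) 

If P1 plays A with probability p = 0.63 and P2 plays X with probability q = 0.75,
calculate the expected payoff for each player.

E[P1] = 4.6775, E[P2] = 4.87

Work:
E[P1] = p·q·π₁(A,X) + p·(1-q)·π₁(A,Y) + (1-p)·q·π₁(B,X) + (1-p)·(1-q)·π₁(B,Y)
= 0.63·0.75·7 + 0.63·0.25·4 + 0.37·0.75·1 + 0.37·0.25·5
= 4.6775

E[P2] = 4.87 (similar calculation)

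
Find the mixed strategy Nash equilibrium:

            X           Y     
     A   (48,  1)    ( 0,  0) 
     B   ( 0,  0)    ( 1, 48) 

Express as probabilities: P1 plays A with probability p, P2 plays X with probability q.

p = 0.9796, q = 0.0204

Work:
Find probabilities that make opponent indifferent:
P2 chooses q to make P1 indifferent between A and B
P1 chooses p to make P2 indifferent between X and Y
Mixed NE: P1 plays (A: 0.9796, B: 0.0204), P2 plays (X: 0.0204, Y: 0.9796)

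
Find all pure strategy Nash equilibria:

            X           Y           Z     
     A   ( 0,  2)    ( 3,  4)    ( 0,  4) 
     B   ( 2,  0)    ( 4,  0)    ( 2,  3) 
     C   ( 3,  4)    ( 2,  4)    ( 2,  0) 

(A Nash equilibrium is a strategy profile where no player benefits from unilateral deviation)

Nash equilibrium: (B, Z), (C, X)

Work:
Best responses:
  P1 vs X: payoffs [0, 2, 3] → best response C (payoff 3)
  P1 vs Y: payoffs [3, 4, 2] → best response B (payoff 4)
  P1 vs Z: payoffs [0, 2, 2] → best response B/C (payoff 2)
  P2 vs A: payoffs [2, 4, 4] → best response Y/Z (payoff 4)
  P2 vs B: payoffs [0, 0, 3] → best response Z (payoff 3)
  P2 vs C: payoffs [4, 4, 0] → best response X/Y (payoff 4)
Mutual best responses: (B,Z), (C,X) → Nash equilibria.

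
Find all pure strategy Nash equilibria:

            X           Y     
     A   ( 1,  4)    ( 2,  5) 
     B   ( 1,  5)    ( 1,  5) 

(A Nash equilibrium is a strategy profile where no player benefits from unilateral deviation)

Nash equilibrium: (A, Y), (B, X)

Work:
Best responses:
  P1 vs X: payoffs [1, 1] → best response A/B (payoff 1)
  P1 vs Y: payoffs [2, 1] → best response A (payoff 2)
  P2 vs A: payoffs [4, 5] → best response Y (payoff 5)
  P2 vs B: payoffs [5, 5] → best response X/Y (payoff 5)
Mutual best responses: (A,Y), (B,X) → Nash equilibria.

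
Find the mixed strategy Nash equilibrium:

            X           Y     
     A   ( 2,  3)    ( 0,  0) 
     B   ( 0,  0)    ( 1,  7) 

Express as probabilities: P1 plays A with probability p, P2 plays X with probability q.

p = 0.7, q = 0.3333

Work:
Find probabilities that make opponent indifferent:
P2 chooses q to make P1 indifferent between A and B
P1 chooses p to make P2 indifferent between X and Y
Mixed NE: P1 plays (A: 0.7, B: 0.3), P2 plays (X: 0.3333, Y: 0.6667)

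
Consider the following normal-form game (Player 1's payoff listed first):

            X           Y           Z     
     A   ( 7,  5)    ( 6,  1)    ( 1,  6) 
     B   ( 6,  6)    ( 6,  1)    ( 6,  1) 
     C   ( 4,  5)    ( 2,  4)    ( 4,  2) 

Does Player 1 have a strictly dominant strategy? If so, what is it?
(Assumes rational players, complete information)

No strictly dominant strategy exists for Player 1

Work:
A strategy strictly dominates another if it gives a strictly higher payoff against every opponent action. Compare each pair of P1's strategies column-by-column:
  A vs B: [7 vs 6, 6 vs 6, 1 vs 6] → A does not strictly dominate B (column Y: 6 ≤ 6)
  A vs C: [7 vs 4, 6 vs 2, 1 vs 4] → A does not strictly dominate C (column Z: 1 ≤ 4)
  B vs A: [6 vs 7, 6 vs 6, 6 vs 1] → B does not strictly dominate A (column X: 6 ≤ 7)
  B vs C: [6 vs 4, 6 vs 2, 6 vs 4] → B strictly dominates C
  C vs A: [4 vs 7, 2 vs 6, 4 vs 1] → C does not strictly dominate A (column X: 4 ≤ 7)
  C vs B: [4 vs 6, 2 vs 6, 4 vs 6] → C does not strictly dominate B (column X: 4 ≤ 6)
No single strategy strictly dominates all others → no strictly dominant strategy.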